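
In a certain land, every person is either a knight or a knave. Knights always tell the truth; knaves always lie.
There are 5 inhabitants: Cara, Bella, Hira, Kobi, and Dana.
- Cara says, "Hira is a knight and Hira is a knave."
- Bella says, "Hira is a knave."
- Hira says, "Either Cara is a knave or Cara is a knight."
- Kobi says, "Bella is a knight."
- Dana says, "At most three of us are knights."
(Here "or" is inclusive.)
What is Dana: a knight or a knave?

Consistent assignments: {Cara=knave, Bella=knave, Hira=knight, Kobi=knave, Dana=knight}
In every consistent assignment, Dana is a knight.

Dana is a knight.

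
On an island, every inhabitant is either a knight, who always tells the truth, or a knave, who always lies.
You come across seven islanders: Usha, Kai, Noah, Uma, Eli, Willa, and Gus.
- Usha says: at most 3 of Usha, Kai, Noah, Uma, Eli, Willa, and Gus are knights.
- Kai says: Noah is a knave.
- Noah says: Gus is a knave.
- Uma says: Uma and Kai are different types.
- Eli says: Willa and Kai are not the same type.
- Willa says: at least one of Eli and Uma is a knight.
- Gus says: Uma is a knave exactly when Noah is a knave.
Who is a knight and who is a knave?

Usha is a knight, Kai is a knave, Noah is a knight, Uma is a knave, Eli is a knave, Willa is a knave, and Gus is a knave.

As a knight, Usha's statement "at most 3 of Usha, Kai, Noah, Uma, Eli, Willa, and Gus are knights" should be True; it is.
Kai is a knave, so "Noah is a knave" must be false — and it is.
Noah is a knight, and the claim "Gus is a knave" is indeed True.
Uma is a knave, so "Uma and Kai are different types" must be false — and it is.
Eli is a knave, so "Willa and Kai are not the same type" must be false — and it is.
Willa is a knave, and the claim "at least one of Eli and Uma is a knight" is indeed false.
Since Gus is a knave, "Uma is a knave exactly when Noah is a knave" needs to be false, which holds.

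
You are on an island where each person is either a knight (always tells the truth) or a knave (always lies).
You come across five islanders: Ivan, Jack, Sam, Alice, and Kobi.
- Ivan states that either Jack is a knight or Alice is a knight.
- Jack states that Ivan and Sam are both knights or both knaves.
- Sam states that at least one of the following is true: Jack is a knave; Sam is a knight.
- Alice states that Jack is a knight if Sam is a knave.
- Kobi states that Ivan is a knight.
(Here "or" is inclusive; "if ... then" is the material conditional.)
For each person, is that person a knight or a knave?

Ivan is a knight, Jack is a knight, Sam is a knight, Alice is a knight, and Kobi is a knight.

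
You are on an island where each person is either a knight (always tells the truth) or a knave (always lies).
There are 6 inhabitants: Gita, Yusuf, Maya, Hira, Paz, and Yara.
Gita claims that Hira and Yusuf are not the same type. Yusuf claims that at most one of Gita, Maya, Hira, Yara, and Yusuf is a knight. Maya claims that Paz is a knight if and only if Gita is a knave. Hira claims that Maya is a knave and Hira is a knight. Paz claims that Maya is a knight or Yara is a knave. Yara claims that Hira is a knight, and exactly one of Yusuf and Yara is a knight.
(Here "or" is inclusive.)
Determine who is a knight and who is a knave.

Gita (knight): "Hira and Yusuf are not the same type" — true. ✓
Yusuf (knave): "at most one of Gita, Maya, Hira, Yara, and Yusuf is a knight" — False. ✓
As a knave, Maya's statement "Paz is a knight if and only if Gita is a knave" should be False; it is.
Hira is a knight, so "Maya is a knave and Hira is a knight" must be true — and it is.
Paz is a knight, so "Maya is a knight or Yara is a knave" must be true — and it is.
Yara (knave): "Hira is a knight, and exactly one of Yusuf and Yara is a knight" — False. ✓

Knights: Gita, Hira, and Paz. Knaves: Yusuf, Maya, and Yara.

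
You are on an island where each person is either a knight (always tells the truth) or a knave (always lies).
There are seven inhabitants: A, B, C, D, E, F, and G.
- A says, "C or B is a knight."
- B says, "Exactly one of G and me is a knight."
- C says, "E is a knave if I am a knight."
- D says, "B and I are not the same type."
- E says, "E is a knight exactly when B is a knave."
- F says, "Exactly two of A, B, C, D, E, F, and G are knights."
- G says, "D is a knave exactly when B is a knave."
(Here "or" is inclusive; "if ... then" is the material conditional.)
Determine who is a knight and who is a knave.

As a knight, A's statement "C or B is a knight" should be true; it is.
As a knave, B's statement "exactly one of G and me is a knight" should be false; it is.
C is a knight; "E is a knave if I am a knight" is true, as required.
D (knight): "B and I are not the same type" — true. ✓
E is a knave, so "E is a knight exactly when B is a knave" must be false — and it is.
F is a knave, so "exactly two of A, B, C, D, E, F, and G are knights" must be false — and it is.
G is a knave, so "D is a knave exactly when B is a knave" must be false — and it is.

A is a knight, B is a knave, C is a knight, D is a knight, E is a knave, F is a knave, and G is a knave.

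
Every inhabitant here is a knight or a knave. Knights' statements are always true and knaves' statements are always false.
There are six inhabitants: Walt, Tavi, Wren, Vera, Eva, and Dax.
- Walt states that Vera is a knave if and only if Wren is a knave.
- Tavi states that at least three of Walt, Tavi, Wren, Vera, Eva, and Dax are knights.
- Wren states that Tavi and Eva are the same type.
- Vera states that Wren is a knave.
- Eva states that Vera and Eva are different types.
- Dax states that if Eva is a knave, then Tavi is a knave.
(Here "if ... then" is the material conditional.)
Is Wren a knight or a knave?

Wren is a knight.

Consistent assignments: {Walt=knave, Tavi=knight, Wren=knight, Vera=knave, Eva=knight, Dax=knight}; {Walt=knave, Tavi=knave, Wren=knight, Vera=knave, Eva=knave, Dax=knight}
In every consistent assignment, Wren is a knight.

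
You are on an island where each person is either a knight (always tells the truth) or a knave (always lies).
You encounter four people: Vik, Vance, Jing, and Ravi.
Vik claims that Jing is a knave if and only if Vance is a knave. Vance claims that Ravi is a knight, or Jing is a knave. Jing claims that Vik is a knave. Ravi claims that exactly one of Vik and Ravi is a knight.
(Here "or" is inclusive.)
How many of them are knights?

The unique consistent assignment is Vik=knave, Vance=knave, Jing=knight, Ravi=knave.
That has 1 knight.

1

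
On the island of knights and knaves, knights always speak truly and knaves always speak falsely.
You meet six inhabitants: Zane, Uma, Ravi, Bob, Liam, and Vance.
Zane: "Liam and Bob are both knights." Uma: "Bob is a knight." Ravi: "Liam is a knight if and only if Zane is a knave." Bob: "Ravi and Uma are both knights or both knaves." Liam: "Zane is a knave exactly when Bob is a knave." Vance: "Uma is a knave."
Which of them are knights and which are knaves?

As a knave, Zane's statement "Liam and Bob are both knights" should be False; it is.
Since Uma is a knave, "Bob is a knight" needs to be False, which holds.
Ravi is a knight, so "Liam is a knight if and only if Zane is a knave" must be True — and it is.
Bob is a knave; "Ravi and Uma are both knights or both knaves" is False, as required.
As a knight, Liam's statement "Zane is a knave exactly when Bob is a knave" should be True; it is.
Vance is a knight, so "Uma is a knave" must be True — and it is.

Knights: Ravi, Liam, and Vance. Knaves: Zane, Uma, and Bob.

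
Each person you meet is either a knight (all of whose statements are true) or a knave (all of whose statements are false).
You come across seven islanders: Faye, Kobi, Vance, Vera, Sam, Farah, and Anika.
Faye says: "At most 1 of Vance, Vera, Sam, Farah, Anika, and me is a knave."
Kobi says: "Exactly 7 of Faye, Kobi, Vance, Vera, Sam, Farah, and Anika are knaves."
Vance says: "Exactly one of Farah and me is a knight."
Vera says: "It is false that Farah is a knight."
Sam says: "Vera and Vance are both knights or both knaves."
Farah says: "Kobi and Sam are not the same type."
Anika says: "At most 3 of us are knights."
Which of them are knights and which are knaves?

Since Faye is a knave, "at most 1 of Vance, Vera, Sam, Farah, Anika, and me is a knave" needs to be False, which holds.
As a knave, Kobi's statement "exactly 7 of Faye, Kobi, Vance, Vera, Sam, Farah, and Anika are knaves" should be False; it is.
Vance is a knave; "exactly one of Farah and me is a knight" is False, as required.
Vera (knight): "it is false that Farah is a knight" — True. ✓
Since Sam is a knave, "Vera and Vance are both knights or both knaves" needs to be False, which holds.
Farah is a knave, so "Kobi and Sam are not the same type" must be False — and it is.
Anika is a knight; "at most 3 of us are knights" is True, as required.

Faye is a knave, Kobi is a knave, Vance is a knave, Vera is a knight, Sam is a knave, Farah is a knave, and Anika is a knight.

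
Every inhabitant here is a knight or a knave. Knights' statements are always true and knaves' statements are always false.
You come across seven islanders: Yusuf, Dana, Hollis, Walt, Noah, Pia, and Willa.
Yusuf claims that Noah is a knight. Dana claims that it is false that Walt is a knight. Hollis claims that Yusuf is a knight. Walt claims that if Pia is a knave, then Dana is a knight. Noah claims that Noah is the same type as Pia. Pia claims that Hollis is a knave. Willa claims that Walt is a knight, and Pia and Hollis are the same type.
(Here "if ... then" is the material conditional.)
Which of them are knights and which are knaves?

Knights: Walt and Pia. Knaves: Yusuf, Dana, Hollis, Noah, and Willa.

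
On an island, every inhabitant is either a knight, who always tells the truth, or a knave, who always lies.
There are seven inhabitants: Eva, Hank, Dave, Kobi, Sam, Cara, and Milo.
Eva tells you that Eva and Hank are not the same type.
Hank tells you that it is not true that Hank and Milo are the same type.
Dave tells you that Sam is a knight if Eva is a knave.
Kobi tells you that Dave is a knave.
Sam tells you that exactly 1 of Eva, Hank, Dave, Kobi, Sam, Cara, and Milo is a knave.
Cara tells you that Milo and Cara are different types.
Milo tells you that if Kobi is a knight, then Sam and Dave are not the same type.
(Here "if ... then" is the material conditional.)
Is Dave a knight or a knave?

Dave is a knave.

Consistent assignments: {Eva=knave, Hank=knave, Dave=knave, Kobi=knight, Sam=knave, Cara=knight, Milo=knave}; {Eva=knave, Hank=knave, Dave=knave, Kobi=knight, Sam=knave, Cara=knave, Milo=knave}
In every consistent assignment, Dave is a knave.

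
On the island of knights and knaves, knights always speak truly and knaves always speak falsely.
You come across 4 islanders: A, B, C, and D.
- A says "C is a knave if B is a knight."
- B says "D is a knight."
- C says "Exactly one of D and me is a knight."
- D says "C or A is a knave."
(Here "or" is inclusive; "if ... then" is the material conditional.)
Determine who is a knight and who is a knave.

Knights: A and C. Knaves: B and D.

Suppose A is a knave. Then A's statement "C is a knave if B is a knight" would have to be false. Checking the 8 ways to assign the others, none is consistent with every speaker.
(For instance, with B=knave, C=knight, D=knave, A's claim "C is a knave if B is a knight" comes out true where it would need to be false.)
So A must be a knight, making "C is a knave if B is a knight" true. Taking A=knight, B=knave, C=knight, D=knave, each remaining statement checks out:
  B (knave): "D is a knight" — false. ✓
  C (knight): "exactly one of D and me is a knight" — true. ✓
  D (knave): "C or A is a knave" — false. ✓
This is the unique consistent assignment.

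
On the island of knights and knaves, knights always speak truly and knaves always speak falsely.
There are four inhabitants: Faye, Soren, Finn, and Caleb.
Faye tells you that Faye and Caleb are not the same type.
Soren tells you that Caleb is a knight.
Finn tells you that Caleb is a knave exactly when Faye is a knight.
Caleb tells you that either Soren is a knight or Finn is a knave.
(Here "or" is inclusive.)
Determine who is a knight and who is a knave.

Knights: Faye and Finn. Knaves: Soren and Caleb.

As a knight, Faye's statement "Faye and Caleb are not the same type" should be True; it is.
Since Soren is a knave, "Caleb is a knight" needs to be False, which holds.
Finn (knight): "Caleb is a knave exactly when Faye is a knight" — True. ✓
Caleb is a knave, and the claim "either Soren is a knight or Finn is a knave" is indeed False.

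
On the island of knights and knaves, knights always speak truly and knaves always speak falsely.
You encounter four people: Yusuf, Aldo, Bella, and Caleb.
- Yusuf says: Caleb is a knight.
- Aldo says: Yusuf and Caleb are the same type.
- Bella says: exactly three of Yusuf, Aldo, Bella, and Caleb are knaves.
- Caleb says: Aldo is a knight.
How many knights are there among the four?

3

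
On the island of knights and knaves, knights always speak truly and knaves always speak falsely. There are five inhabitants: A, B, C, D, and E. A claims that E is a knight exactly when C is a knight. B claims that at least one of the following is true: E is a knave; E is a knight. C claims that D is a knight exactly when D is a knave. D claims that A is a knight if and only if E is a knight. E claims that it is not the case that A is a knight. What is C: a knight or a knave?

C is a knave.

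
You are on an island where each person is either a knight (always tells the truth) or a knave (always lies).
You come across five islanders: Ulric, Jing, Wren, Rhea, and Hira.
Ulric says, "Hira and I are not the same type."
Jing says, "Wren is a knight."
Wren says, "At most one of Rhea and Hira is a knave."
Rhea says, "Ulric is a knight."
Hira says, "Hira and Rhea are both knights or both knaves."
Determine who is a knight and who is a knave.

Knights: Ulric, Jing, Wren, and Rhea. Knaves: Hira.

As a knight, Ulric's statement "Hira and I are not the same type" should be True; it is.
Since Jing is a knight, "Wren is a knight" needs to be True, which holds.
Wren (knight): "at most one of Rhea and Hira is a knave" — True. ✓
Rhea (knight): "Ulric is a knight" — True. ✓
Since Hira is a knave, "Hira and Rhea are both knights or both knaves" needs to be False, which holds.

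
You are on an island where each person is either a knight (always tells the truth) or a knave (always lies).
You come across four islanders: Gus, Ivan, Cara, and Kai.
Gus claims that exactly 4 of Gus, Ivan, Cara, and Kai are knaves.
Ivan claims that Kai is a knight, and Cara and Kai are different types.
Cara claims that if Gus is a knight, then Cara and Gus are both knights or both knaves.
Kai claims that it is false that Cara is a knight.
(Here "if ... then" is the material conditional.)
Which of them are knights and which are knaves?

Suppose Gus is a knight. Then Gus's statement "exactly 4 of Gus, Ivan, Cara, and Kai are knaves" would have to be true. Checking the 8 ways to assign the others, none is consistent with every speaker.
(For instance, with Ivan=knave, Cara=knight, Kai=knave, Gus's claim "exactly 4 of Gus, Ivan, Cara, and Kai are knaves" comes out false where it would need to be true.)
So Gus must be a knave, making "exactly 4 of Gus, Ivan, Cara, and Kai are knaves" false. Taking Gus=knave, Ivan=knave, Cara=knight, Kai=knave, each remaining statement checks out:
  Ivan (knave): "Kai is a knight, and Cara and Kai are different types" — false. ✓
  Cara (knight): "if Gus is a knight, then Cara and Gus are both knights or both knaves" — true. ✓
  Kai (knave): "it is false that Cara is a knight" — false. ✓
This is the unique consistent assignment.

Knights: Cara. Knaves: Gus, Ivan, and Kai.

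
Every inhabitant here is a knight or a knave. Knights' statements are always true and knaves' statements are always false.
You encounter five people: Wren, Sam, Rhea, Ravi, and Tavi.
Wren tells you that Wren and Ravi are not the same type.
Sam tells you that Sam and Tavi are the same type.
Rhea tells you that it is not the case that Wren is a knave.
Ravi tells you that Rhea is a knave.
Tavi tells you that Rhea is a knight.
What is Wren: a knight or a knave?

Wren is a knight.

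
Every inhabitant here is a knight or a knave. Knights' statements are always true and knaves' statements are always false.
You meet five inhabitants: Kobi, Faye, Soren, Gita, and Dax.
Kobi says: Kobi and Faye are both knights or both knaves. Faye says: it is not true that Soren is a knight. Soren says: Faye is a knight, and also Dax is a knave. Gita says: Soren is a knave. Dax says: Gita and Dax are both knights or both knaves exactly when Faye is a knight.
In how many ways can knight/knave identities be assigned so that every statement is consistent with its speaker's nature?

Consistent assignments:
  Kobi=knight, Faye=knight, Soren=knave, Gita=knight, Dax=knight
  Kobi=knave, Faye=knight, Soren=knave, Gita=knight, Dax=knight

2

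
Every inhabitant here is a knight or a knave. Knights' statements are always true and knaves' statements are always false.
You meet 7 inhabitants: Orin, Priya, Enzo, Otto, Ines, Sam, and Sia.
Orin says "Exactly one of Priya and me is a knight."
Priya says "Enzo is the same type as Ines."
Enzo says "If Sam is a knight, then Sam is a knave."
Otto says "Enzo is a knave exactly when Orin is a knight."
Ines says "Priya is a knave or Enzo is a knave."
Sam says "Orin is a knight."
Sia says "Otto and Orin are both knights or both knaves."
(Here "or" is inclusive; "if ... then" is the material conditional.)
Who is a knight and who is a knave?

Orin is a knight, Priya is a knave, Enzo is a knave, Otto is a knight, Ines is a knight, Sam is a knight, and Sia is a knight.

Since Orin is a knight, "exactly one of Priya and me is a knight" needs to be True, which holds.
Priya is a knave; "Enzo is the same type as Ines" is false, as required.
As a knave, Enzo's statement "if Sam is a knight, then Sam is a knave" should be false; it is.
Otto is a knight, and the claim "Enzo is a knave exactly when Orin is a knight" is indeed True.
Ines is a knight, so "Priya is a knave or Enzo is a knave" must be True — and it is.
As a knight, Sam's statement "Orin is a knight" should be True; it is.
Sia is a knight, so "Otto and Orin are both knights or both knaves" must be True — and it is.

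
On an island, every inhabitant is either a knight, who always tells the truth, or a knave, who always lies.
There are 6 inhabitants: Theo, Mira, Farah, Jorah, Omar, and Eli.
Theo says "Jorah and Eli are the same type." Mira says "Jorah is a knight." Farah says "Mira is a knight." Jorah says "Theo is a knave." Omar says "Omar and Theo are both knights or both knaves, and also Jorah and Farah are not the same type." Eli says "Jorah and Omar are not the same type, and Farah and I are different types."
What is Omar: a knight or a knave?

Consistent assignments: {Theo=knight, Mira=knave, Farah=knave, Jorah=knave, Omar=knave, Eli=knave}
In every consistent assignment, Omar is a knave.

Omar is a knave.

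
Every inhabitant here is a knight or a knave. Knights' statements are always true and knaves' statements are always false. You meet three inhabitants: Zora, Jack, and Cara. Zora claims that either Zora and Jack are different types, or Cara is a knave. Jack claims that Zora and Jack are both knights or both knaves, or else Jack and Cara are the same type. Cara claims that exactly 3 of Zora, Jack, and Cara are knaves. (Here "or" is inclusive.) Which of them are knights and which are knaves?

Zora is a knight, Jack is a knight, and Cara is a knave.

Since Zora is a knight, "either Zora and Jack are different types, or Cara is a knave" needs to be True, which holds.
As a knight, Jack's statement "Zora and Jack are both knights or both knaves, or else Jack and Cara are the same type" should be True; it is.
Cara is a knave, and the claim "exactly 3 of Zora, Jack, and Cara are knaves" is indeed false.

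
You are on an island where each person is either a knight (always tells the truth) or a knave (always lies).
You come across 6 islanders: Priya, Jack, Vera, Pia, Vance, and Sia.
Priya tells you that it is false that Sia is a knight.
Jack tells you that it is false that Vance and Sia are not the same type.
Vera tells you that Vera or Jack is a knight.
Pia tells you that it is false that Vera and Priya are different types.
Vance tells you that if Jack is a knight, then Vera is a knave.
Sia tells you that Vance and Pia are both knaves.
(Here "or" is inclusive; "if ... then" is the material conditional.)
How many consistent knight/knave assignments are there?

Consistent assignments:
  Priya=knight, Jack=knight, Vera=knight, Pia=knight, Vance=knave, Sia=knave
  Priya=knight, Jack=knave, Vera=knight, Pia=knight, Vance=knight, Sia=knave
  Priya=knight, Jack=knave, Vera=knave, Pia=knave, Vance=knight, Sia=knave

3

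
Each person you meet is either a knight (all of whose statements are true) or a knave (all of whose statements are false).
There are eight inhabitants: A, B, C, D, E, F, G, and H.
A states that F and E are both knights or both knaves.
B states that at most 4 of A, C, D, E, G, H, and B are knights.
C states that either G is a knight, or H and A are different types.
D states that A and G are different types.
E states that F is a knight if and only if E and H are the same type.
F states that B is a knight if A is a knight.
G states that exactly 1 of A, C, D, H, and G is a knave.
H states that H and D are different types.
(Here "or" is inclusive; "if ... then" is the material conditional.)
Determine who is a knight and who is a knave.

A is a knave, B is a knight, C is a knight, D is a knave, E is a knave, F is a knight, G is a knave, and H is a knight.

As a knave, A's statement "F and E are both knights or both knaves" should be False; it is.
Since B is a knight, "at most 4 of A, C, D, E, G, H, and B are knights" needs to be True, which holds.
C is a knight, and the claim "either G is a knight, or H and A are different types" is indeed True.
D is a knave, so "A and G are different types" must be False — and it is.
E is a knave, so "F is a knight if and only if E and H are the same type" must be False — and it is.
F is a knight, and the claim "B is a knight if A is a knight" is indeed True.
Since G is a knave, "exactly 1 of A, C, D, H, and G is a knave" needs to be False, which holds.
H is a knight; "H and D are different types" is True, as required.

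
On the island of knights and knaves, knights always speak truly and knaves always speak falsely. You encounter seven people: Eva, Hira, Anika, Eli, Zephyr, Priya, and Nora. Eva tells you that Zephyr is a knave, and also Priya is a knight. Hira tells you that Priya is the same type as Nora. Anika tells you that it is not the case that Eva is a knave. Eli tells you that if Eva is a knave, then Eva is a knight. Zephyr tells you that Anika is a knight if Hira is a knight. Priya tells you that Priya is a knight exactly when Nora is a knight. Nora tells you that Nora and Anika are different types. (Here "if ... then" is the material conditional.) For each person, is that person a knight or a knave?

Eva is a knave, Hira is a knave, Anika is a knave, Eli is a knave, Zephyr is a knight, Priya is a knave, and Nora is a knight.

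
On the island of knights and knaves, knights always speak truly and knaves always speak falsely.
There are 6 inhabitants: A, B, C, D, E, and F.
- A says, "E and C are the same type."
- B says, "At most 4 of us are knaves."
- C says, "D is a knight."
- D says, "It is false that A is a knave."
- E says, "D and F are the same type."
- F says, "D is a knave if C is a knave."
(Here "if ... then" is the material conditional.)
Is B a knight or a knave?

B is a knight.

Consistent assignments: {A=knight, B=knight, C=knight, D=knight, E=knight, F=knight}
In every consistent assignment, B is a knight.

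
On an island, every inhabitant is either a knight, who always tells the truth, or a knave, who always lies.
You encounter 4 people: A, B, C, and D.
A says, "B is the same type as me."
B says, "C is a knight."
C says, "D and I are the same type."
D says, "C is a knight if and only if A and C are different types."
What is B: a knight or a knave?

B is a knight.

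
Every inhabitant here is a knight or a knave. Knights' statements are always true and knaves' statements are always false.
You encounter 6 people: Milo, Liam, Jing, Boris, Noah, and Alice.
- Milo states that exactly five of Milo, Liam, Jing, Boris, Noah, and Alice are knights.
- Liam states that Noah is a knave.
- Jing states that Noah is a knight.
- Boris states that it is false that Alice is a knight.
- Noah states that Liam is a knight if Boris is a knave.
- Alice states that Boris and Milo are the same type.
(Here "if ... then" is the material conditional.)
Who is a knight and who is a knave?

Knights: Jing, Boris, and Noah. Knaves: Milo, Liam, and Alice.

As a knave, Milo's statement "exactly five of Milo, Liam, Jing, Boris, Noah, and Alice are knights" should be false; it is.
Liam is a knave, and the claim "Noah is a knave" is indeed false.
Jing (knight): "Noah is a knight" — True. ✓
Since Boris is a knight, "it is false that Alice is a knight" needs to be True, which holds.
Since Noah is a knight, "Liam is a knight if Boris is a knave" needs to be True, which holds.
Alice is a knave; "Boris and Milo are the same type" is false, as required.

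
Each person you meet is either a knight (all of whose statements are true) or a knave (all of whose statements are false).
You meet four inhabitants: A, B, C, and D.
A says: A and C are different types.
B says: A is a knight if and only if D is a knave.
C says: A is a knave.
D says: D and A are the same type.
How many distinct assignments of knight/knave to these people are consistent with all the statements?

2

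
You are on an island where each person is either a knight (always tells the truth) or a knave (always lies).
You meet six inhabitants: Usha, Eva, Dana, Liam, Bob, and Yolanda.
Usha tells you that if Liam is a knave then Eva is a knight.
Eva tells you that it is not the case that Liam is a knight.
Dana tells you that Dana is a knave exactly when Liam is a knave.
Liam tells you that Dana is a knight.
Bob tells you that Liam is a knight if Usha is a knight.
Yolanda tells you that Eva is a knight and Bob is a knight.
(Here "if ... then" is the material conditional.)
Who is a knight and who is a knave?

Usha is a knight; "if Liam is a knave then Eva is a knight" is True, as required.
Eva is a knave; "it is not the case that Liam is a knight" is false, as required.
Dana (knight): "Dana is a knave exactly when Liam is a knave" — True. ✓
As a knight, Liam's statement "Dana is a knight" should be True; it is.
As a knight, Bob's statement "Liam is a knight if Usha is a knight" should be True; it is.
As a knave, Yolanda's statement "Eva is a knight and Bob is a knight" should be false; it is.

Usha is a knight, Eva is a knave, Dana is a knight, Liam is a knight, Bob is a knight, and Yolanda is a knave.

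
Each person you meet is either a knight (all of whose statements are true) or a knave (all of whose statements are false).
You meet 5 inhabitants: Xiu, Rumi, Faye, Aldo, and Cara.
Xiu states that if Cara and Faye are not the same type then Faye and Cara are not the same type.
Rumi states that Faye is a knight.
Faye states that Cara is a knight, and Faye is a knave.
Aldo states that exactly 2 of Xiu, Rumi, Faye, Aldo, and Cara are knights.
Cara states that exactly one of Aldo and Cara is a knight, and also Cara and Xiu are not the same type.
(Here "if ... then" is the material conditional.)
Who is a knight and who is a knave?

Xiu is a knight, Rumi is a knave, Faye is a knave, Aldo is a knave, and Cara is a knave.

Suppose Xiu is a knave. Then Xiu's statement "if Cara and Faye are not the same type then Faye and Cara are not the same type" would have to be false. Checking the 16 ways to assign the others, none is consistent with every speaker.
(For instance, with Rumi=knave, Faye=knave, Aldo=knave, Cara=knave, Xiu's claim "if Cara and Faye are not the same type then Faye and Cara are not the same type" comes out true where it would need to be false.)
So Xiu must be a knight, making "if Cara and Faye are not the same type then Faye and Cara are not the same type" true. Taking Xiu=knight, Rumi=knave, Faye=knave, Aldo=knave, Cara=knave, each remaining statement checks out:
  Rumi (knave): "Faye is a knight" — false. ✓
  Faye (knave): "Cara is a knight, and Faye is a knave" — false. ✓
  Aldo (knave): "exactly 2 of Xiu, Rumi, Faye, Aldo, and Cara are knights" — false. ✓
  Cara (knave): "exactly one of Aldo and Cara is a knight, and also Cara and Xiu are not the same type" — false. ✓
This is the unique consistent assignment.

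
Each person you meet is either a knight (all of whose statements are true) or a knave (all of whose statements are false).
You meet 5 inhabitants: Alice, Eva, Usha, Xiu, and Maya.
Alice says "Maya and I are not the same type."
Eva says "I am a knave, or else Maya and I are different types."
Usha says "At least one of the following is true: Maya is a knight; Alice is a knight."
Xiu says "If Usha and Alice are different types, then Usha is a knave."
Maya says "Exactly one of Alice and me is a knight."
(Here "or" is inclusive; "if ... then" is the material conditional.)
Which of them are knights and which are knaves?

Knights: Eva and Xiu. Knaves: Alice, Usha, and Maya.

Suppose Alice is a knight. Then Alice's statement "Maya and I are not the same type" would have to be true. Checking the 16 ways to assign the others, none is consistent with every speaker.
(For instance, with Eva=knight, Usha=knave, Xiu=knight, Maya=knave, Usha's claim "at least one of the following is true: Maya is a knight; Alice is a knight" comes out true where it would need to be false.)
So Alice must be a knave, making "Maya and I are not the same type" false. Taking Alice=knave, Eva=knight, Usha=knave, Xiu=knight, Maya=knave, each remaining statement checks out:
  Eva (knight): "I am a knave, or else Maya and I are different types" — true. ✓
  Usha (knave): "at least one of the following is true: Maya is a knight; Alice is a knight" — false. ✓
  Xiu (knight): "if Usha and Alice are different types, then Usha is a knave" — true. ✓
  Maya (knave): "exactly one of Alice and me is a knight" — false. ✓
This is the unique consistent assignment.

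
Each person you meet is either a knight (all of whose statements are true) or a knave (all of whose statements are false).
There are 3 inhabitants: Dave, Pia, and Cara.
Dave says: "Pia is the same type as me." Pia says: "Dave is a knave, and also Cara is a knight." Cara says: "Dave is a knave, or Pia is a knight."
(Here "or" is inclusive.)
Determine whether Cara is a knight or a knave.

Consistent assignments: {Dave=knave, Pia=knight, Cara=knight}
In every consistent assignment, Cara is a knight.

Cara is a knight.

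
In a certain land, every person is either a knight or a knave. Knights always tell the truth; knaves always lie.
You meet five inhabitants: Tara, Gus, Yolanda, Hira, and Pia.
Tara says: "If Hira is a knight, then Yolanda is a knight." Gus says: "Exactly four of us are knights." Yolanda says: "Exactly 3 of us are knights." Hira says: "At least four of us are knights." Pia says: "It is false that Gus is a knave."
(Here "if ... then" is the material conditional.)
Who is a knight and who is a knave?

Tara is a knight, Gus is a knave, Yolanda is a knave, Hira is a knave, and Pia is a knave.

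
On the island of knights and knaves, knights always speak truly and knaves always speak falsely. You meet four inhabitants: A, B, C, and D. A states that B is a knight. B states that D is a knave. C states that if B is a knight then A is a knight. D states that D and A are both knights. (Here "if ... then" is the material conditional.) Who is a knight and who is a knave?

A is a knight, B is a knight, C is a knight, and D is a knave.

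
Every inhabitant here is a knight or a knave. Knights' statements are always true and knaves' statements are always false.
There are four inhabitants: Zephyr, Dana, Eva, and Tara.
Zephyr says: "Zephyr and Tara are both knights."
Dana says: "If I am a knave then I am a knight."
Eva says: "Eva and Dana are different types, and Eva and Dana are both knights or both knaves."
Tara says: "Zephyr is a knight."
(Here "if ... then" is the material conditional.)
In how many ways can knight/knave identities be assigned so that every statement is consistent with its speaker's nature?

Consistent assignments:
  Zephyr=knight, Dana=knight, Eva=knave, Tara=knight
  Zephyr=knight, Dana=knave, Eva=knave, Tara=knight
  Zephyr=knave, Dana=knight, Eva=knave, Tara=knave
  Zephyr=knave, Dana=knave, Eva=knave, Tara=knave

4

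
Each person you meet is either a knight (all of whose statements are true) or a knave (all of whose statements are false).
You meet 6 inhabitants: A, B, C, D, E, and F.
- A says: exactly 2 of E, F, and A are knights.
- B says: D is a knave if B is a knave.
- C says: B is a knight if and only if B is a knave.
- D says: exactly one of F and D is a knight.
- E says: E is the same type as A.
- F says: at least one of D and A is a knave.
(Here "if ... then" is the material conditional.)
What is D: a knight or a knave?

Consistent assignments: {A=knight, B=knight, C=knave, D=knight, E=knight, F=knave}; {A=knight, B=knave, C=knave, D=knight, E=knight, F=knave}
In every consistent assignment, D is a knight.

D is a knight.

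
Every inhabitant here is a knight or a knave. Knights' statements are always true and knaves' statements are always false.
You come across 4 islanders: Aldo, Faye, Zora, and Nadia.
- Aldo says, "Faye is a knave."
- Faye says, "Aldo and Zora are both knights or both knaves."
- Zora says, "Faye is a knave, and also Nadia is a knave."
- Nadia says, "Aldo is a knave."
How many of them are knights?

2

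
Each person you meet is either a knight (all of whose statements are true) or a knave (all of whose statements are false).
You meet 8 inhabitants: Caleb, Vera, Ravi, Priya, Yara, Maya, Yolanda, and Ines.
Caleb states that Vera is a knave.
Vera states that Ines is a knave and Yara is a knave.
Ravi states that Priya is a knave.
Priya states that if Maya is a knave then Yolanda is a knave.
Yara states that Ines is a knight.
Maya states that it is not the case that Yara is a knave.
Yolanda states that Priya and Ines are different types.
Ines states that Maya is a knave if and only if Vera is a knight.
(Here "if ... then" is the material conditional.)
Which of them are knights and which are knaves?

Caleb is a knight, so "Vera is a knave" must be true — and it is.
Vera is a knave; "Ines is a knave and Yara is a knave" is False, as required.
Ravi is a knave, so "Priya is a knave" must be False — and it is.
Priya is a knight, so "if Maya is a knave then Yolanda is a knave" must be true — and it is.
Yara is a knight, so "Ines is a knight" must be true — and it is.
As a knight, Maya's statement "it is not the case that Yara is a knave" should be true; it is.
Yolanda is a knave, and the claim "Priya and Ines are different types" is indeed False.
As a knight, Ines's statement "Maya is a knave if and only if Vera is a knight" should be true; it is.

Caleb is a knight, Vera is a knave, Ravi is a knave, Priya is a knight, Yara is a knight, Maya is a knight, Yolanda is a knave, and Ines is a knight.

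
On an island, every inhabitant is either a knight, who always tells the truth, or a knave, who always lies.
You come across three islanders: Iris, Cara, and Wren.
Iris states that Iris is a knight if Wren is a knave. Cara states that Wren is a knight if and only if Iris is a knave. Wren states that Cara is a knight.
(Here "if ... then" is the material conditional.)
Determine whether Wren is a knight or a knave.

Wren is a knave.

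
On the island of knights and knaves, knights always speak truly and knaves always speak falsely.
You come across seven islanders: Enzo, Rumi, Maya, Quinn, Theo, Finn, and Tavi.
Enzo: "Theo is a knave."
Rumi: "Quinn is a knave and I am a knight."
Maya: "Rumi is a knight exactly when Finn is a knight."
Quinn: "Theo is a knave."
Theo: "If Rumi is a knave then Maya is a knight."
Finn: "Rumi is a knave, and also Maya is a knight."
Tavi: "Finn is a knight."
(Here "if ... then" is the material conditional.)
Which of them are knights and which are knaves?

Enzo is a knave, so "Theo is a knave" must be False — and it is.
Rumi (knight): "Quinn is a knave and I am a knight" — true. ✓
Maya is a knave, so "Rumi is a knight exactly when Finn is a knight" must be False — and it is.
Quinn is a knave, and the claim "Theo is a knave" is indeed False.
Theo is a knight, and the claim "if Rumi is a knave then Maya is a knight" is indeed true.
Finn is a knave, and the claim "Rumi is a knave, and also Maya is a knight" is indeed False.
Tavi is a knave; "Finn is a knight" is False, as required.

Enzo is a knave, Rumi is a knight, Maya is a knave, Quinn is a knave, Theo is a knight, Finn is a knave, and Tavi is a knave.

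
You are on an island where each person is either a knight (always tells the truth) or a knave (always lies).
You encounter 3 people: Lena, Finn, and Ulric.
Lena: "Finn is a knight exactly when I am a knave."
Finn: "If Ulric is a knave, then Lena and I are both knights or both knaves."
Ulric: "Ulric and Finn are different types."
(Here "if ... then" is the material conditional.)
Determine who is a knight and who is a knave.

Knights: Lena. Knaves: Finn and Ulric.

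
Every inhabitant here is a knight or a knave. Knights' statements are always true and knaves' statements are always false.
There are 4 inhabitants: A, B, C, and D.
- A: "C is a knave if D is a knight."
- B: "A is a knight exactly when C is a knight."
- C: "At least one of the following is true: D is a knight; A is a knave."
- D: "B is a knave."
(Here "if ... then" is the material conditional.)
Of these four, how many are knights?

2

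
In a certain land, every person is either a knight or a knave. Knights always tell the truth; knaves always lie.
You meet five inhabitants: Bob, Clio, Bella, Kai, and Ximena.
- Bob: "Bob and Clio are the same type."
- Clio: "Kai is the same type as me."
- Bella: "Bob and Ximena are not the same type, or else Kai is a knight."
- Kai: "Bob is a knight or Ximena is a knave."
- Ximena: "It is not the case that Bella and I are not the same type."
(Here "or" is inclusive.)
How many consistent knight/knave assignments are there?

3

Consistent assignments:
  Bob=knight, Clio=knight, Bella=knight, Kai=knight, Ximena=knight
  Bob=knight, Clio=knight, Bella=knight, Kai=knight, Ximena=knave
  Bob=knave, Clio=knight, Bella=knight, Kai=knight, Ximena=knave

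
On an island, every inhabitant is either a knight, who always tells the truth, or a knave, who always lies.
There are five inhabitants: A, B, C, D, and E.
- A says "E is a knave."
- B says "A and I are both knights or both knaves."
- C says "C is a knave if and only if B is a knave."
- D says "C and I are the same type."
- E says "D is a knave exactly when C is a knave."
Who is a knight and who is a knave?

A is a knight, B is a knight, C is a knight, D is a knave, and E is a knave.

A is a knight, and the claim "E is a knave" is indeed True.
B is a knight, so "A and I are both knights or both knaves" must be True — and it is.
C is a knight; "C is a knave if and only if B is a knave" is True, as required.
D is a knave; "C and I are the same type" is false, as required.
As a knave, E's statement "D is a knave exactly when C is a knave" should be false; it is.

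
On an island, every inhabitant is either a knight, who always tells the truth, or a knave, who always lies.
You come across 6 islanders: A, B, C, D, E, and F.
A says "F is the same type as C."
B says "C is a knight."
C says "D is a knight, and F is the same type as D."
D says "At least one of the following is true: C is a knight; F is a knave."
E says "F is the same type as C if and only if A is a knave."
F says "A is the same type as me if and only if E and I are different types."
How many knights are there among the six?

5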